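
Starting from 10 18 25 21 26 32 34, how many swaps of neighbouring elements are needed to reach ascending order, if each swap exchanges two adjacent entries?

1

The minimum number of adjacent swaps to sort an array equals its inversion count, since every such swap removes exactly one inversion.
Count inversions — for each element, later elements that are smaller:
10: none → 0
18: none → 0
25: 21 → 1
21: none → 0
26: none → 0
32: none → 0
34: none → 0
Total inversions: 0 + 0 + 1 + 0 + 0 + 0 + 0 = 1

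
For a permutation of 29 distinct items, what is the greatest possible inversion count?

There are 406 inversions.

The maximum occurs when the array is in strictly decreasing order: every one of the C(29, 2) pairs is inverted.
C(29, 2) = 29·28/2 = 406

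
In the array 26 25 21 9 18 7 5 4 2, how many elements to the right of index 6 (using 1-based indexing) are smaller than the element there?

3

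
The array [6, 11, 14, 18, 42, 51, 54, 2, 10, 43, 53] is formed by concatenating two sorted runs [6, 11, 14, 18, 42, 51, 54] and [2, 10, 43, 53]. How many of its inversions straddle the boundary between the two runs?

16

For each element r of the right run, count left-run elements greater than r:
r = 2: 6, 11, 14, 18, 42, 51, 54 → 7
r = 10: 11, 14, 18, 42, 51, 54 → 6
r = 43: 51, 54 → 2
r = 53: 54 → 1
Cross-inversions: 7 + 6 + 2 + 1 = 16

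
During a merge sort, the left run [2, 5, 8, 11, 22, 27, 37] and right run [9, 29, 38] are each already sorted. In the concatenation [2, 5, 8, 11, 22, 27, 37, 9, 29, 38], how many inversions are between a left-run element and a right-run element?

For each element r of the right run, count left-run elements greater than r:
r = 9: 11, 22, 27, 37 → 4
r = 29: 37 → 1
r = 38: none → 0
Cross-inversions: 4 + 1 + 0 = 5

5 cross-inversions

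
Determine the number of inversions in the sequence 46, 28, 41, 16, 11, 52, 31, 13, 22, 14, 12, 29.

Count, for each position, how many later elements it exceeds:
46 → 28, 41, 16, 11, 31, 13, 22, 14, 12, 29 → 10
28 → 16, 11, 13, 22, 14, 12 → 6
41 → 16, 11, 31, 13, 22, 14, 12, 29 → 8
16 → 11, 13, 14, 12 → 4
11 → none → 0
52 → 31, 13, 22, 14, 12, 29 → 6
31 → 13, 22, 14, 12, 29 → 5
13 → 12 → 1
22 → 14, 12 → 2
14 → 12 → 1
12 → none → 0
29 → none → 0
Sum: 10 + 6 + 8 + 4 + 0 + 6 + 5 + 1 + 2 + 1 + 0 + 0 = 43

43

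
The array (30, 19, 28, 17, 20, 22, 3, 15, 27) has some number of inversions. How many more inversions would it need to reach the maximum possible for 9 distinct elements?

13 inversions short

Maximum inversions for 9 distinct elements is C(9, 2) = 9·8/2 = 36.
Current inversions — for each element, count later smaller elements:
30: 8
19: 3
28: 6
17: 2
20: 2
22: 2
3: 0
15: 0
27: 0
Current total: 8 + 3 + 6 + 2 + 2 + 2 + 0 + 0 + 0 = 23
Shortfall: 36 − 23 = 13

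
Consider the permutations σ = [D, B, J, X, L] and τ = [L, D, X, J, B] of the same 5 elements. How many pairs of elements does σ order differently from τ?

Assign each item its position (1..5) in the first ordering, then rewrite the second ordering as that position sequence:
positions: D→1, B→2, J→3, X→4, L→5
second ordering as positions: [5, 1, 4, 3, 2]
Discordant pairs = inversions in this position sequence.
5: 1, 4, 3, 2 → 4
1: 0
4: 3, 2 → 2
3: 2 → 1
2: 0
Total: 4 + 0 + 2 + 1 + 0 = 7

7 discordant pairs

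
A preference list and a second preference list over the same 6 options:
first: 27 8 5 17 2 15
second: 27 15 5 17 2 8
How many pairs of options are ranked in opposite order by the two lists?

7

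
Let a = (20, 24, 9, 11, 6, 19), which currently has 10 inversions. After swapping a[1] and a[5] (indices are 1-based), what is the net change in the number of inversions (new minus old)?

Positions 1 and 5 hold 20 and 6; after swapping, the array is [6, 24, 9, 11, 20, 19].
Count, for each position, how many later elements it exceeds:
6 → none → 0
24 → 9, 11, 20, 19 → 4
9 → none → 0
11 → none → 0
20 → 19 → 1
19 → none → 0
Sum: 0 + 4 + 0 + 0 + 1 + 0 = 5
Change: 5 − 10 = -5

-5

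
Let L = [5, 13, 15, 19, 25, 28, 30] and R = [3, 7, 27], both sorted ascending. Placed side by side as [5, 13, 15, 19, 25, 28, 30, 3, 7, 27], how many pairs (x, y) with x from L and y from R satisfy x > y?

15

Take each right-half value and tally the left-half values above it:
r = 3: 5, 13, 15, 19, 25, 28, 30 → 7
r = 7: 13, 15, 19, 25, 28, 30 → 6
r = 27: 28, 30 → 2
Cross-inversions: 7 + 6 + 2 = 15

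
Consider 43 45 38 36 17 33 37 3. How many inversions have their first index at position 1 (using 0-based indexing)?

6

The element at index 1 is 45.
Elements after it: 38, 36, 17, 33, 37, 3
Those smaller than 45: 38, 36, 17, 33, 37, 3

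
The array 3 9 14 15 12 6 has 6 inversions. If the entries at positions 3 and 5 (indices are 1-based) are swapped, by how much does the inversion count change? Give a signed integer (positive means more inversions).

Positions 3 and 5 hold 14 and 12; after swapping, the array is [3, 9, 12, 15, 14, 6].
Count, for each position, how many later elements it exceeds:
3 → none → 0
9 → 6 → 1
12 → 6 → 1
15 → 14, 6 → 2
14 → 6 → 1
6 → none → 0
Sum: 0 + 1 + 1 + 2 + 1 + 0 = 5
Change: 5 − 6 = -1

-1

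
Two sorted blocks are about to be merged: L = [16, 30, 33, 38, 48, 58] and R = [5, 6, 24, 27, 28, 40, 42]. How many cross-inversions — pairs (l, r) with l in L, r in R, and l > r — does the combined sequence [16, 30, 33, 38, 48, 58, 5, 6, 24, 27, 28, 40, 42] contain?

Count, for every r in R, how many entries of L exceed r:
r = 5: 16, 30, 33, 38, 48, 58 → 6
r = 6: 16, 30, 33, 38, 48, 58 → 6
r = 24: 30, 33, 38, 48, 58 → 5
r = 27: 30, 33, 38, 48, 58 → 5
r = 28: 30, 33, 38, 48, 58 → 5
r = 40: 48, 58 → 2
r = 42: 48, 58 → 2
Cross-inversions: 6 + 6 + 5 + 5 + 5 + 2 + 2 = 31

31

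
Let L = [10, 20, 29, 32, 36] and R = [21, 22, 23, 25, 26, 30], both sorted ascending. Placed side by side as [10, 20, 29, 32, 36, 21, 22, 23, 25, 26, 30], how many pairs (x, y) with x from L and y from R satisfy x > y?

17 cross-inversions

Take each right-half value and tally the left-half values above it:
r = 21: 29, 32, 36 → 3
r = 22: 29, 32, 36 → 3
r = 23: 29, 32, 36 → 3
r = 25: 29, 32, 36 → 3
r = 26: 29, 32, 36 → 3
r = 30: 32, 36 → 2
Cross-inversions: 3 + 3 + 3 + 3 + 3 + 2 = 17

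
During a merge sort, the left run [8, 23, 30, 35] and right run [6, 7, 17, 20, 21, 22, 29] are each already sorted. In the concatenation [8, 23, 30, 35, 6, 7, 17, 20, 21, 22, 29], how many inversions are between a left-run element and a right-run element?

Count, for every r in R, how many entries of L exceed r:
r = 6: 8, 23, 30, 35 → 4
r = 7: 8, 23, 30, 35 → 4
r = 17: 23, 30, 35 → 3
r = 20: 23, 30, 35 → 3
r = 21: 23, 30, 35 → 3
r = 22: 23, 30, 35 → 3
r = 29: 30, 35 → 2
Cross-inversions: 4 + 4 + 3 + 3 + 3 + 3 + 2 = 22

22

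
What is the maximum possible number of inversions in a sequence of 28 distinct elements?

378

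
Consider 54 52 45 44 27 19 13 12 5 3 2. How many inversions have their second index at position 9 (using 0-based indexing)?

The element at index 9 is 3.
Elements before it: 54, 52, 45, 44, 27, 19, 13, 12, 5
Those larger than 3: 54, 52, 45, 44, 27, 19, 13, 12, 5

9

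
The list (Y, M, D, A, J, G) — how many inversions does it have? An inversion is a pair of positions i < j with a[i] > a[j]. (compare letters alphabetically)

11 inversions

Inversion pairs (indices are 0-based):
(0,1): Y > M
(0,2): Y > D
(0,3): Y > A
(0,4): Y > J
(0,5): Y > G
(1,2): M > D
(1,3): M > A
(1,4): M > J
(1,5): M > G
(2,3): D > A
(4,5): J > G
That's 11 pairs.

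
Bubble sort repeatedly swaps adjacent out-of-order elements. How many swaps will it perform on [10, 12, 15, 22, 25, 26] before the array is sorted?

The minimum number of adjacent swaps to sort an array equals its inversion count, since every such swap removes exactly one inversion.
Count inversions — for each element, later elements that are smaller:
10: none → 0
12: none → 0
15: none → 0
22: none → 0
25: none → 0
26: none → 0
Total inversions: 0 + 0 + 0 + 0 + 0 + 0 = 0

Swaps: 0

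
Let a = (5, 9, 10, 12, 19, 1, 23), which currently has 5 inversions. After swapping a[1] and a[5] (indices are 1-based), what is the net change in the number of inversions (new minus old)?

Positions 1 and 5 hold 5 and 19; after swapping, the array is [19, 9, 10, 12, 5, 1, 23].
Count, for each position, how many later elements it exceeds:
19 → 9, 10, 12, 5, 1 → 5
9 → 5, 1 → 2
10 → 5, 1 → 2
12 → 5, 1 → 2
5 → 1 → 1
1 → none → 0
23 → none → 0
Sum: 5 + 2 + 2 + 2 + 1 + 0 + 0 = 12
Change: 12 − 5 = +7

+7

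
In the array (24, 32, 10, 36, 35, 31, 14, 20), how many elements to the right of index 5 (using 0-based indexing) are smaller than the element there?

2

The element at index 5 is 31.
Elements after it: 14, 20
Those smaller than 31: 14, 20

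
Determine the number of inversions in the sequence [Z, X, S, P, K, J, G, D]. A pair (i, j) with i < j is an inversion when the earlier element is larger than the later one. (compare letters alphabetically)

Inversions: 28

Count, for each position, how many later elements it exceeds:
Z → X, S, P, K, J, G, D → 7
X → S, P, K, J, G, D → 6
S → P, K, J, G, D → 5
P → K, J, G, D → 4
K → J, G, D → 3
J → G, D → 2
G → D → 1
D → none → 0
Sum: 7 + 6 + 5 + 4 + 3 + 2 + 1 + 0 = 28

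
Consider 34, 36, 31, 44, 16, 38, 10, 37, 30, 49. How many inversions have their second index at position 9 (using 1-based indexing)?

6

The element at index 9 is 30.
Elements before it: 34, 36, 31, 44, 16, 38, 10, 37
Those larger than 30: 34, 36, 31, 44, 38, 37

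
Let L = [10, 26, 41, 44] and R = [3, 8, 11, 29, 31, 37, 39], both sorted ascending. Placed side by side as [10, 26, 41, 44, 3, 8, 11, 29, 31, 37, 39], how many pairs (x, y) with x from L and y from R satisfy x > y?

Take each right-half value and tally the left-half values above it:
r = 3: 10, 26, 41, 44 → 4
r = 8: 10, 26, 41, 44 → 4
r = 11: 26, 41, 44 → 3
r = 29: 41, 44 → 2
r = 31: 41, 44 → 2
r = 37: 41, 44 → 2
r = 39: 41, 44 → 2
Cross-inversions: 4 + 4 + 3 + 2 + 2 + 2 + 2 = 19

19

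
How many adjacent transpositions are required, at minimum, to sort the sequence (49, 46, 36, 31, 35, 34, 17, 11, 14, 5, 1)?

52 swaps

Each adjacent swap fixes exactly one inversion, so the minimum swap count equals the number of inversions.
Count inversions — for each element, later elements that are smaller:
49: 46, 36, 31, 35, 34, 17, 11, 14, 5, 1 → 10
46: 36, 31, 35, 34, 17, 11, 14, 5, 1 → 9
36: 31, 35, 34, 17, 11, 14, 5, 1 → 8
31: 17, 11, 14, 5, 1 → 5
35: 34, 17, 11, 14, 5, 1 → 6
34: 17, 11, 14, 5, 1 → 5
17: 11, 14, 5, 1 → 4
11: 5, 1 → 2
14: 5, 1 → 2
5: 1 → 1
1: none → 0
Total inversions: 10 + 9 + 8 + 5 + 6 + 5 + 4 + 2 + 2 + 1 + 0 = 52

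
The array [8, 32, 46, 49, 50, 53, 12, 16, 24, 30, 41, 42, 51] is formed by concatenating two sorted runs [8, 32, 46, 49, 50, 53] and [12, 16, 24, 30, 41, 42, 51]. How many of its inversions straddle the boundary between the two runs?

Count, for every r in R, how many entries of L exceed r:
r = 12: 32, 46, 49, 50, 53 → 5
r = 16: 32, 46, 49, 50, 53 → 5
r = 24: 32, 46, 49, 50, 53 → 5
r = 30: 32, 46, 49, 50, 53 → 5
r = 41: 46, 49, 50, 53 → 4
r = 42: 46, 49, 50, 53 → 4
r = 51: 53 → 1
Cross-inversions: 5 + 5 + 5 + 5 + 4 + 4 + 1 = 29

29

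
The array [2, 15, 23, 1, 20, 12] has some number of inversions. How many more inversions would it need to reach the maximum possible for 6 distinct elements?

Maximum inversions for 6 distinct elements is C(6, 2) = 6·5/2 = 15.
Current inversions — for each element, count later smaller elements:
2: 1
15: 2
23: 3
1: 0
20: 1
12: 0
Current total: 1 + 2 + 3 + 0 + 1 + 0 = 7
Shortfall: 15 − 7 = 8

8 inversions short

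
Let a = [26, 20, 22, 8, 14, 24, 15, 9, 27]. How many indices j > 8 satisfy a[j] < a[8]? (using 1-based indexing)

The element at index 8 is 9.
Elements after it: 27
None of them are smaller than 9.

0 such elements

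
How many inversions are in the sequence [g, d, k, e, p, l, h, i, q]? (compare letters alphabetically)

10 inversions

Element-by-element contributions:
g → d, e → 2
d → none → 0
k → e, h, i → 3
e → none → 0
p → l, h, i → 3
l → h, i → 2
h → none → 0
i → none → 0
q → none → 0
Sum: 2 + 0 + 3 + 0 + 3 + 2 + 0 + 0 + 0 = 10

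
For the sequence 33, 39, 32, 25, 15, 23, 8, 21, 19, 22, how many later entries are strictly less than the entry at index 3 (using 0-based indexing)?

The element at index 3 is 25.
Elements after it: 15, 23, 8, 21, 19, 22
Those smaller than 25: 15, 23, 8, 21, 19, 22

6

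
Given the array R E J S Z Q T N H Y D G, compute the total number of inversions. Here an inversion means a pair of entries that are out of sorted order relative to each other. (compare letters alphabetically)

38 inversions

For each element, count later entries that are smaller:
R: 7
E: 1
J: 3
S: 5
Z: 7
Q: 4
T: 4
N: 3
H: 2
Y: 2
D: 0
G: 0
Sum: 7 + 1 + 3 + 5 + 7 + 4 + 4 + 3 + 2 + 2 + 0 + 0 = 38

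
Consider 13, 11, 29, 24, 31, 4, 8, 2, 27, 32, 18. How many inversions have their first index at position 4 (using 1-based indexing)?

The element at index 4 is 24.
Elements after it: 31, 4, 8, 2, 27, 32, 18
Those smaller than 24: 4, 8, 2, 18

4 such elements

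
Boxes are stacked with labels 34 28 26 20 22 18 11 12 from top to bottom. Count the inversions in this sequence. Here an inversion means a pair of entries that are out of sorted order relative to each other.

Sweep left to right; for each value list the smaller values that follow it:
34 → 28, 26, 20, 22, 18, 11, 12 → 7
28 → 26, 20, 22, 18, 11, 12 → 6
26 → 20, 22, 18, 11, 12 → 5
20 → 18, 11, 12 → 3
22 → 18, 11, 12 → 3
18 → 11, 12 → 2
11 → none → 0
12 → none → 0
Sum: 7 + 6 + 5 + 3 + 3 + 2 + 0 + 0 = 26

26 inversions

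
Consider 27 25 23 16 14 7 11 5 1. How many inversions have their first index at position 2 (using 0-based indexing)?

6

The element at index 2 is 23.
Elements after it: 16, 14, 7, 11, 5, 1
Those smaller than 23: 16, 14, 7, 11, 5, 1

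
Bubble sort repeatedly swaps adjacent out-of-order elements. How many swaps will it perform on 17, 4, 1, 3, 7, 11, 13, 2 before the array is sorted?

The minimum number of adjacent swaps to sort an array equals its inversion count, since every such swap removes exactly one inversion.
Count inversions — for each element, later elements that are smaller:
17: 4, 1, 3, 7, 11, 13, 2 → 7
4: 1, 3, 2 → 3
1: none → 0
3: 2 → 1
7: 2 → 1
11: 2 → 1
13: 2 → 1
2: none → 0
Total inversions: 7 + 3 + 0 + 1 + 1 + 1 + 1 + 0 = 14

There are 14 swaps.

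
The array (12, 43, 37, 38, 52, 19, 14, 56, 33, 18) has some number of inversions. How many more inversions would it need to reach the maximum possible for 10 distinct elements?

22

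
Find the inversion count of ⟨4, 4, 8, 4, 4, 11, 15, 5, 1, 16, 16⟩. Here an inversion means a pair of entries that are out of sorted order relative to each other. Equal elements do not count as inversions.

13 out-of-order pairs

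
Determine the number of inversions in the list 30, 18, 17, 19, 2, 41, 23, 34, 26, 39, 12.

24 inversions

Sweep left to right; for each value list the smaller values that follow it:
30: 7
18: 3
17: 2
19: 2
2: 0
41: 5
23: 1
34: 2
26: 1
39: 1
12: 0
Sum: 7 + 3 + 2 + 2 + 0 + 5 + 1 + 2 + 1 + 1 + 0 = 24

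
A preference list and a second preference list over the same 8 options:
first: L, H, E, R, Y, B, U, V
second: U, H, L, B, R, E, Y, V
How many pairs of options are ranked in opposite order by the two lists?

11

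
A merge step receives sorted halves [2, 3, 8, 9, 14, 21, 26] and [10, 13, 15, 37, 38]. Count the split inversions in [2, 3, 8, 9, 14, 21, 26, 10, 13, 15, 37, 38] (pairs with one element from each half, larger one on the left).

For each element r of the right run, count left-run elements greater than r:
r = 10: 14, 21, 26 → 3
r = 13: 14, 21, 26 → 3
r = 15: 21, 26 → 2
r = 37: none → 0
r = 38: none → 0
Cross-inversions: 3 + 3 + 2 + 0 + 0 = 8

8 cross-inversions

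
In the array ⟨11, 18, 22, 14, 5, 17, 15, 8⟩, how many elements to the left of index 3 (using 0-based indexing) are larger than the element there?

2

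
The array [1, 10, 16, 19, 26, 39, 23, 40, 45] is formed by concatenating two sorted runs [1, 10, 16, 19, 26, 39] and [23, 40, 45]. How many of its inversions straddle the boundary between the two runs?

Count, for every r in R, how many entries of L exceed r:
r = 23: 26, 39 → 2
r = 40: none → 0
r = 45: none → 0
Cross-inversions: 2 + 0 + 0 = 2

2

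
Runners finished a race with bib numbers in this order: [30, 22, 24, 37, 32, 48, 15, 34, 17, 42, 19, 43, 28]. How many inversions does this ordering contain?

35 out-of-order pairs

Sweep left to right; for each value list the smaller values that follow it:
30: 6
22: 3
24: 3
37: 6
32: 4
48: 7
15: 0
34: 3
17: 0
42: 2
19: 0
43: 1
28: 0
Sum: 6 + 3 + 3 + 6 + 4 + 7 + 0 + 3 + 0 + 2 + 0 + 1 + 0 = 35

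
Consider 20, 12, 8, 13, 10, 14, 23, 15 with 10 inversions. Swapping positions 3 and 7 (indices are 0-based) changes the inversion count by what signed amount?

Positions 3 and 7 hold 13 and 15; after swapping, the array is [20, 12, 8, 15, 10, 14, 23, 13].
Sweep left to right; for each value list the smaller values that follow it:
20: 6
12: 2
8: 0
15: 3
10: 0
14: 1
23: 1
13: 0
Sum: 6 + 2 + 0 + 3 + 0 + 1 + 1 + 0 = 13
Change: 13 − 10 = +3

+3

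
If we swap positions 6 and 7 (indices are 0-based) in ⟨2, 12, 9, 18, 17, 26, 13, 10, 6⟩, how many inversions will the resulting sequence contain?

16

Positions 6 and 7 hold 13 and 10; after swapping, the array is [2, 12, 9, 18, 17, 26, 10, 13, 6].
Element-by-element contributions:
2 → none → 0
12 → 9, 10, 6 → 3
9 → 6 → 1
18 → 17, 10, 13, 6 → 4
17 → 10, 13, 6 → 3
26 → 10, 13, 6 → 3
10 → 6 → 1
13 → 6 → 1
6 → none → 0
Sum: 0 + 3 + 1 + 4 + 3 + 3 + 1 + 1 + 0 = 16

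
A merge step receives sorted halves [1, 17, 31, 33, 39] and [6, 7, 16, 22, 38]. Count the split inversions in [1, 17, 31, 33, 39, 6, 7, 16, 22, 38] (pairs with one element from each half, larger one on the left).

16

Count, for every r in R, how many entries of L exceed r:
r = 6: 17, 31, 33, 39 → 4
r = 7: 17, 31, 33, 39 → 4
r = 16: 17, 31, 33, 39 → 4
r = 22: 31, 33, 39 → 3
r = 38: 39 → 1
Cross-inversions: 4 + 4 + 4 + 3 + 1 = 16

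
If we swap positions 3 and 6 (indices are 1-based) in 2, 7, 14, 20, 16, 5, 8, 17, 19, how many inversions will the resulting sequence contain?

9 inversions

Positions 3 and 6 hold 14 and 5; after swapping, the array is [2, 7, 5, 20, 16, 14, 8, 17, 19].
Element-by-element contributions:
2 → none → 0
7 → 5 → 1
5 → none → 0
20 → 16, 14, 8, 17, 19 → 5
16 → 14, 8 → 2
14 → 8 → 1
8 → none → 0
17 → none → 0
19 → none → 0
Sum: 0 + 1 + 0 + 5 + 2 + 1 + 0 + 0 + 0 = 9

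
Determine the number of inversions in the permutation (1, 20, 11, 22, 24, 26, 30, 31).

1 inversion

For each element, count later entries that are smaller:
1: 0
20: 1
11: 0
22: 0
24: 0
26: 0
30: 0
31: 0
Sum: 0 + 1 + 0 + 0 + 0 + 0 + 0 + 0 = 1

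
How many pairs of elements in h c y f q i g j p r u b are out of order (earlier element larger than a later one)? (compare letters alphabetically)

27

For each element, count later entries that are smaller:
h → c, f, g, b → 4
c → b → 1
y → f, q, i, g, j, p, r, u, b → 9
f → b → 1
q → i, g, j, p, b → 5
i → g, b → 2
g → b → 1
j → b → 1
p → b → 1
r → b → 1
u → b → 1
b → none → 0
Sum: 4 + 1 + 9 + 1 + 5 + 2 + 1 + 1 + 1 + 1 + 1 + 0 = 27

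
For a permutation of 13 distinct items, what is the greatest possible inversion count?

A reversed (strictly descending) arrangement makes every pair an inversion, giving C(13, 2) inversions.
C(13, 2) = 13·12/2 = 78

78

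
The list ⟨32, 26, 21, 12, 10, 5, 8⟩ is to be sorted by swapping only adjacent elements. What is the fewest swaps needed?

The minimum number of adjacent swaps to sort an array equals its inversion count, since every such swap removes exactly one inversion.
Count inversions — for each element, later elements that are smaller:
32: 26, 21, 12, 10, 5, 8 → 6
26: 21, 12, 10, 5, 8 → 5
21: 12, 10, 5, 8 → 4
12: 10, 5, 8 → 3
10: 5, 8 → 2
5: none → 0
8: none → 0
Total inversions: 6 + 5 + 4 + 3 + 2 + 0 + 0 = 20

20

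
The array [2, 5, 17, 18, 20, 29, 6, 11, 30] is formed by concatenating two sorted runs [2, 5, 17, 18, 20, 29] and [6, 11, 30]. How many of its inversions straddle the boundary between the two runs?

8

For each element r of the right run, count left-run elements greater than r:
r = 6: 17, 18, 20, 29 → 4
r = 11: 17, 18, 20, 29 → 4
r = 30: none → 0
Cross-inversions: 4 + 4 + 0 = 8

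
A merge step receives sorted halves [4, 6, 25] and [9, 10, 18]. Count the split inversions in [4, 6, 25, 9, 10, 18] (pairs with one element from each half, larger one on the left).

Take each right-half value and tally the left-half values above it:
r = 9: 25 → 1
r = 10: 25 → 1
r = 18: 25 → 1
Cross-inversions: 1 + 1 + 1 = 3

3 split inversions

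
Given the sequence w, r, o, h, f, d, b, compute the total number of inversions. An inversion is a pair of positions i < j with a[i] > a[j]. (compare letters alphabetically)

Sweep left to right; for each value list the smaller values that follow it:
w: 6
r: 5
o: 4
h: 3
f: 2
d: 1
b: 0
Sum: 6 + 5 + 4 + 3 + 2 + 1 + 0 = 21

21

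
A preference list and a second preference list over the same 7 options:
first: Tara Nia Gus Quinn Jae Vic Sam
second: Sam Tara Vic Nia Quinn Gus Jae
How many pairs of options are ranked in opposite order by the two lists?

Assign each item its position (1..7) in the first ordering, then rewrite the second ordering as that position sequence:
positions: Tara→1, Nia→2, Gus→3, Quinn→4, Jae→5, Vic→6, Sam→7
second ordering as positions: [7, 1, 6, 2, 4, 3, 5]
Discordant pairs = inversions in this position sequence.
7: 1, 6, 2, 4, 3, 5 → 6
1: 0
6: 2, 4, 3, 5 → 4
2: 0
4: 3 → 1
3: 0
5: 0
Total: 6 + 0 + 4 + 0 + 1 + 0 + 0 = 11

11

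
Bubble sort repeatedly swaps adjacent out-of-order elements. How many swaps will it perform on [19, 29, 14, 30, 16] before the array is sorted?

5

Each adjacent swap fixes exactly one inversion, so the minimum swap count equals the number of inversions.
Count inversions — for each element, later elements that are smaller:
19: 14, 16 → 2
29: 14, 16 → 2
14: none → 0
30: 16 → 1
16: none → 0
Total inversions: 2 + 2 + 0 + 1 + 0 = 5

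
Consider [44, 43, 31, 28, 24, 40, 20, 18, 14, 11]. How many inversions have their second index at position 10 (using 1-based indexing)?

9

The element at index 10 is 11.
Elements before it: 44, 43, 31, 28, 24, 40, 20, 18, 14
Those larger than 11: 44, 43, 31, 28, 24, 40, 20, 18, 14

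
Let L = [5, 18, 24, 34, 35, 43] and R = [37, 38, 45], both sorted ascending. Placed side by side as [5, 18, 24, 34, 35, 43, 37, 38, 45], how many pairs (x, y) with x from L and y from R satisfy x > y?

2 cross-inversions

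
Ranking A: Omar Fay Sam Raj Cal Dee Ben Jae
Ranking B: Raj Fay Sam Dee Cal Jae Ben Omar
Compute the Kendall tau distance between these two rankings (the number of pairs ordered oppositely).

Assign each item its position (1..8) in the first ordering, then rewrite the second ordering as that position sequence:
positions: Omar→1, Fay→2, Sam→3, Raj→4, Cal→5, Dee→6, Ben→7, Jae→8
second ordering as positions: [4, 2, 3, 6, 5, 8, 7, 1]
Discordant pairs = inversions in this position sequence.
4: 2, 3, 1 → 3
2: 1 → 1
3: 1 → 1
6: 5, 1 → 2
5: 1 → 1
8: 7, 1 → 2
7: 1 → 1
1: 0
Total: 3 + 1 + 1 + 2 + 1 + 2 + 1 + 0 = 11

11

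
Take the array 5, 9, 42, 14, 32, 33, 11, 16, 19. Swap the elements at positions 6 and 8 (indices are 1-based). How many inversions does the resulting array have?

12 inversions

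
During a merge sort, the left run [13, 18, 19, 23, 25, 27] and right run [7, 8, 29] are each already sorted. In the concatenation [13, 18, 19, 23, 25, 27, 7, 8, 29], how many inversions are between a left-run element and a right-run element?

12

Count, for every r in R, how many entries of L exceed r:
r = 7: 13, 18, 19, 23, 25, 27 → 6
r = 8: 13, 18, 19, 23, 25, 27 → 6
r = 29: none → 0
Cross-inversions: 6 + 6 + 0 = 12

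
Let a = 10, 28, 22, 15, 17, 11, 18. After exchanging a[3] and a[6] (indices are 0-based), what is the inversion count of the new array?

Positions 3 and 6 hold 15 and 18; after swapping, the array is [10, 28, 22, 18, 17, 11, 15].
For each element, count later entries that are smaller:
10: 0
28: 5
22: 4
18: 3
17: 2
11: 0
15: 0
Sum: 0 + 5 + 4 + 3 + 2 + 0 + 0 = 14

14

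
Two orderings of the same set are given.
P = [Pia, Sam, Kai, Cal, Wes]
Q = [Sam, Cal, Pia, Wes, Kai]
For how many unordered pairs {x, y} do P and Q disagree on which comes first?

4

Assign each item its position (1..5) in the first ordering, then rewrite the second ordering as that position sequence:
positions: Pia→1, Sam→2, Kai→3, Cal→4, Wes→5
second ordering as positions: [2, 4, 1, 5, 3]
Discordant pairs = inversions in this position sequence.
2: 1 → 1
4: 1, 3 → 2
1: 0
5: 3 → 1
3: 0
Total: 1 + 2 + 0 + 1 + 0 = 4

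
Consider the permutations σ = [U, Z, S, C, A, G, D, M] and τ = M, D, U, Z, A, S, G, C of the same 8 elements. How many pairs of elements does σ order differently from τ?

16

Assign each item its position (1..8) in the first ordering, then rewrite the second ordering as that position sequence:
positions: U→1, Z→2, S→3, C→4, A→5, G→6, D→7, M→8
second ordering as positions: [8, 7, 1, 2, 5, 3, 6, 4]
Discordant pairs = inversions in this position sequence.
8: 7, 1, 2, 5, 3, 6, 4 → 7
7: 1, 2, 5, 3, 6, 4 → 6
1: 0
2: 0
5: 3, 4 → 2
3: 0
6: 4 → 1
4: 0
Total: 7 + 6 + 0 + 0 + 2 + 0 + 1 + 0 = 16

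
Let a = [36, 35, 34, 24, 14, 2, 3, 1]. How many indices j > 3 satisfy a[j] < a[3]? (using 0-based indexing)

The element at index 3 is 24.
Elements after it: 14, 2, 3, 1
Those smaller than 24: 14, 2, 3, 1

4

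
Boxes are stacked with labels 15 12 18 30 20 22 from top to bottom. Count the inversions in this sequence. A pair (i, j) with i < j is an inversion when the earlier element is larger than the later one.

3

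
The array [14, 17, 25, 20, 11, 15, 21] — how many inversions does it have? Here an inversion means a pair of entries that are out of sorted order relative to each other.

9 inversions

Sweep left to right; for each value list the smaller values that follow it:
14: 1
17: 2
25: 4
20: 2
11: 0
15: 0
21: 0
Sum: 1 + 2 + 4 + 2 + 0 + 0 + 0 = 9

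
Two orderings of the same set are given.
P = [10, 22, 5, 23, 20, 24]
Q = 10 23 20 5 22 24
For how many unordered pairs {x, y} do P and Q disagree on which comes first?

5 disagreeing pairs

Assign each item its position (1..6) in the first ordering, then rewrite the second ordering as that position sequence:
positions: 10→1, 22→2, 5→3, 23→4, 20→5, 24→6
second ordering as positions: [1, 4, 5, 3, 2, 6]
Discordant pairs = inversions in this position sequence.
1: 0
4: 3, 2 → 2
5: 3, 2 → 2
3: 2 → 1
2: 0
6: 0
Total: 0 + 2 + 2 + 1 + 0 + 0 = 5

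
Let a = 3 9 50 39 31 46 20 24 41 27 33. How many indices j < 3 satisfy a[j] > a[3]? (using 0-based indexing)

The element at index 3 is 39.
Elements before it: 3, 9, 50
Those larger than 39: 50

1 such element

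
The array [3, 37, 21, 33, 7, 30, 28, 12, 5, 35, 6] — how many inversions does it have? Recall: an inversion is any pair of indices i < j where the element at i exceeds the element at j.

For each element, count later entries that are smaller:
3 → none → 0
37 → 21, 33, 7, 30, 28, 12, 5, 35, 6 → 9
21 → 7, 12, 5, 6 → 4
33 → 7, 30, 28, 12, 5, 6 → 6
7 → 5, 6 → 2
30 → 28, 12, 5, 6 → 4
28 → 12, 5, 6 → 3
12 → 5, 6 → 2
5 → none → 0
35 → 6 → 1
6 → none → 0
Sum: 0 + 9 + 4 + 6 + 2 + 4 + 3 + 2 + 0 + 1 + 0 = 31

31 inversions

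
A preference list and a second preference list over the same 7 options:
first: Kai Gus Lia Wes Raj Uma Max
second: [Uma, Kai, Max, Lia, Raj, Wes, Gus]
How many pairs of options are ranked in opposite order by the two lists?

13

Assign each item its position (1..7) in the first ordering, then rewrite the second ordering as that position sequence:
positions: Kai→1, Gus→2, Lia→3, Wes→4, Raj→5, Uma→6, Max→7
second ordering as positions: [6, 1, 7, 3, 5, 4, 2]
Discordant pairs = inversions in this position sequence.
6: 1, 3, 5, 4, 2 → 5
1: 0
7: 3, 5, 4, 2 → 4
3: 2 → 1
5: 4, 2 → 2
4: 2 → 1
2: 0
Total: 5 + 0 + 4 + 1 + 2 + 1 + 0 = 13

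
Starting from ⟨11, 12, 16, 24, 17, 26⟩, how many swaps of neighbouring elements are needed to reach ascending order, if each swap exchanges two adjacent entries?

1 adjacent swap

Each adjacent swap fixes exactly one inversion, so the minimum swap count equals the number of inversions.
Count inversions — for each element, later elements that are smaller:
11: none → 0
12: none → 0
16: none → 0
24: 17 → 1
17: none → 0
26: none → 0
Total inversions: 0 + 0 + 0 + 1 + 0 + 0 = 1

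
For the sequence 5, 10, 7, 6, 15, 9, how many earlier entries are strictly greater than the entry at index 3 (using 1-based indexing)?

1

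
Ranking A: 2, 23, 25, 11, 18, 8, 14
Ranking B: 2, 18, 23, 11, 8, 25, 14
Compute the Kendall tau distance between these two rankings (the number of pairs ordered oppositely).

Assign each item its position (1..7) in the first ordering, then rewrite the second ordering as that position sequence:
positions: 2→1, 23→2, 25→3, 11→4, 18→5, 8→6, 14→7
second ordering as positions: [1, 5, 2, 4, 6, 3, 7]
Discordant pairs = inversions in this position sequence.
1: 0
5: 2, 4, 3 → 3
2: 0
4: 3 → 1
6: 3 → 1
3: 0
7: 0
Total: 0 + 3 + 0 + 1 + 1 + 0 + 0 = 5

5 discordant pairs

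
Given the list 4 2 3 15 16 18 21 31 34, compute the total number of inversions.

For each element, count later entries that are smaller:
4 → 2, 3 → 2
2 → none → 0
3 → none → 0
15 → none → 0
16 → none → 0
18 → none → 0
21 → none → 0
31 → none → 0
34 → none → 0
Sum: 2 + 0 + 0 + 0 + 0 + 0 + 0 + 0 + 0 = 2

2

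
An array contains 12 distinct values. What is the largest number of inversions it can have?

A reversed (strictly descending) arrangement makes every pair an inversion, giving C(12, 2) inversions.
C(12, 2) = 12·11/2 = 66

66 inversions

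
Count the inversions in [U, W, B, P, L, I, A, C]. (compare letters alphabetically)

22

Sweep left to right; for each value list the smaller values that follow it:
U: 6
W: 6
B: 1
P: 4
L: 3
I: 2
A: 0
C: 0
Sum: 6 + 6 + 1 + 4 + 3 + 2 + 0 + 0 = 22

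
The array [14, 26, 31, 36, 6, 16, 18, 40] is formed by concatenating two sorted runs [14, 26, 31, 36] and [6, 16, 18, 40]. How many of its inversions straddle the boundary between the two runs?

10

Take each right-half value and tally the left-half values above it:
r = 6: 14, 26, 31, 36 → 4
r = 16: 26, 31, 36 → 3
r = 18: 26, 31, 36 → 3
r = 40: none → 0
Cross-inversions: 4 + 3 + 3 + 0 = 10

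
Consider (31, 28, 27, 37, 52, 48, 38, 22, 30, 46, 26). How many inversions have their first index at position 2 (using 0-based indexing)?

2

The element at index 2 is 27.
Elements after it: 37, 52, 48, 38, 22, 30, 46, 26
Those smaller than 27: 22, 26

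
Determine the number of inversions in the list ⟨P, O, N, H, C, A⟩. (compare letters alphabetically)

There are 15 inversions.

Count, for each position, how many later elements it exceeds:
P → O, N, H, C, A → 5
O → N, H, C, A → 4
N → H, C, A → 3
H → C, A → 2
C → A → 1
A → none → 0
Sum: 5 + 4 + 3 + 2 + 1 + 0 = 15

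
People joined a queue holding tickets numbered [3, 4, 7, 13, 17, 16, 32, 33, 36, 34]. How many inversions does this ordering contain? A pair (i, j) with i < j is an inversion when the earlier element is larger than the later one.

Out-of-order pairs: 2

For each element, count later entries that are smaller:
3 → none → 0
4 → none → 0
7 → none → 0
13 → none → 0
17 → 16 → 1
16 → none → 0
32 → none → 0
33 → none → 0
36 → 34 → 1
34 → none → 0
Sum: 0 + 0 + 0 + 0 + 1 + 0 + 0 + 0 + 1 + 0 = 2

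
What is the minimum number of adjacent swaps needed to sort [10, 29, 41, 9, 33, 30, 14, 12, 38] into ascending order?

16 adjacent swaps

Minimum adjacent swaps = number of inversions (each swap of adjacent out-of-order elements removes one inversion and no swap can remove more).
Count inversions — for each element, later elements that are smaller:
10: 9 → 1
29: 9, 14, 12 → 3
41: 9, 33, 30, 14, 12, 38 → 6
9: none → 0
33: 30, 14, 12 → 3
30: 14, 12 → 2
14: 12 → 1
12: none → 0
38: none → 0
Total inversions: 1 + 3 + 6 + 0 + 3 + 2 + 1 + 0 + 0 = 16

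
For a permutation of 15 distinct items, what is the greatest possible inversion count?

105 inversions

The maximum occurs when the array is in strictly decreasing order: every one of the C(15, 2) pairs is inverted.
C(15, 2) = 15·14/2 = 105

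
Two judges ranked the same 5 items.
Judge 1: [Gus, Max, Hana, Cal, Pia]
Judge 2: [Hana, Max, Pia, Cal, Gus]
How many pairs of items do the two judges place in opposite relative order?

Assign each item its position (1..5) in the first ordering, then rewrite the second ordering as that position sequence:
positions: Gus→1, Max→2, Hana→3, Cal→4, Pia→5
second ordering as positions: [3, 2, 5, 4, 1]
Discordant pairs = inversions in this position sequence.
3: 2, 1 → 2
2: 1 → 1
5: 4, 1 → 2
4: 1 → 1
1: 0
Total: 2 + 1 + 2 + 1 + 0 = 6

6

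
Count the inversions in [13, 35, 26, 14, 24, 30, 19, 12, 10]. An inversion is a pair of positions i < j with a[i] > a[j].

Element-by-element contributions:
13 → 12, 10 → 2
35 → 26, 14, 24, 30, 19, 12, 10 → 7
26 → 14, 24, 19, 12, 10 → 5
14 → 12, 10 → 2
24 → 19, 12, 10 → 3
30 → 19, 12, 10 → 3
19 → 12, 10 → 2
12 → 10 → 1
10 → none → 0
Sum: 2 + 7 + 5 + 2 + 3 + 3 + 2 + 1 + 0 = 25

Inversions: 25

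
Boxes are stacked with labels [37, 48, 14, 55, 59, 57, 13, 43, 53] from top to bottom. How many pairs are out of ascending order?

16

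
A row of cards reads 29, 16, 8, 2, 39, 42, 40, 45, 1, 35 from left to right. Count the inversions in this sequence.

For each element, count later entries that are smaller:
29 → 16, 8, 2, 1 → 4
16 → 8, 2, 1 → 3
8 → 2, 1 → 2
2 → 1 → 1
39 → 1, 35 → 2
42 → 40, 1, 35 → 3
40 → 1, 35 → 2
45 → 1, 35 → 2
1 → none → 0
35 → none → 0
Sum: 4 + 3 + 2 + 1 + 2 + 3 + 2 + 2 + 0 + 0 = 19

There are 19 inversions.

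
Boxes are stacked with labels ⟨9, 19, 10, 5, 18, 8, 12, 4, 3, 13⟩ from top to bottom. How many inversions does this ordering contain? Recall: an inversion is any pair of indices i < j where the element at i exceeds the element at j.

28 out-of-order pairs

Sweep left to right; for each value list the smaller values that follow it:
9 → 5, 8, 4, 3 → 4
19 → 10, 5, 18, 8, 12, 4, 3, 13 → 8
10 → 5, 8, 4, 3 → 4
5 → 4, 3 → 2
18 → 8, 12, 4, 3, 13 → 5
8 → 4, 3 → 2
12 → 4, 3 → 2
4 → 3 → 1
3 → none → 0
13 → none → 0
Sum: 4 + 8 + 4 + 2 + 5 + 2 + 2 + 1 + 0 + 0 = 28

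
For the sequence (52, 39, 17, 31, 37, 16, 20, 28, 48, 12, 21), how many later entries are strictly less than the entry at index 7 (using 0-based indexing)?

The element at index 7 is 28.
Elements after it: 48, 12, 21
Those smaller than 28: 12, 21

2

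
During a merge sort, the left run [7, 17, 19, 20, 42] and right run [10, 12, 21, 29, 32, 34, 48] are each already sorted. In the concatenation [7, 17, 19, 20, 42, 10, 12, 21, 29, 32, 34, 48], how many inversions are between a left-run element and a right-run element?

Split inversions: 12

For each element r of the right run, count left-run elements greater than r:
r = 10: 17, 19, 20, 42 → 4
r = 12: 17, 19, 20, 42 → 4
r = 21: 42 → 1
r = 29: 42 → 1
r = 32: 42 → 1
r = 34: 42 → 1
r = 48: none → 0
Cross-inversions: 4 + 4 + 1 + 1 + 1 + 1 + 0 = 12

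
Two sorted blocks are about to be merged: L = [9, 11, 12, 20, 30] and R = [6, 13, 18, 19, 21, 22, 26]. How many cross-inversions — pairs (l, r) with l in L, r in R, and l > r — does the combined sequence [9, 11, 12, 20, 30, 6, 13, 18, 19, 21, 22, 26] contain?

There are 14 cross-inversions.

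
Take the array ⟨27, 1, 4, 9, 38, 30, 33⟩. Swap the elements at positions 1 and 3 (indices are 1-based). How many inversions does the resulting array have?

Positions 1 and 3 hold 27 and 4; after swapping, the array is [4, 1, 27, 9, 38, 30, 33].
For each element, count later entries that are smaller:
4: 1
1: 0
27: 1
9: 0
38: 2
30: 0
33: 0
Sum: 1 + 0 + 1 + 0 + 2 + 0 + 0 = 4

4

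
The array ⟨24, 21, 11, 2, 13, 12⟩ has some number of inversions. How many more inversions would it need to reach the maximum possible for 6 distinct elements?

Maximum inversions for 6 distinct elements is C(6, 2) = 6·5/2 = 15.
Current inversions — for each element, count later smaller elements:
24: 5
21: 4
11: 1
2: 0
13: 1
12: 0
Current total: 5 + 4 + 1 + 0 + 1 + 0 = 11
Shortfall: 15 − 11 = 4

4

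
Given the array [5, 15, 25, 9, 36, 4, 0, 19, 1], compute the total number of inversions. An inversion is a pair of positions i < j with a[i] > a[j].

For each element, count later entries that are smaller:
5 → 4, 0, 1 → 3
15 → 9, 4, 0, 1 → 4
25 → 9, 4, 0, 19, 1 → 5
9 → 4, 0, 1 → 3
36 → 4, 0, 19, 1 → 4
4 → 0, 1 → 2
0 → none → 0
19 → 1 → 1
1 → none → 0
Sum: 3 + 4 + 5 + 3 + 4 + 2 + 0 + 1 + 0 = 22

22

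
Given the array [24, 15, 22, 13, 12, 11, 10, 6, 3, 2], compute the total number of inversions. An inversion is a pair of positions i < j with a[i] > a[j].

Sweep left to right; for each value list the smaller values that follow it:
24 → 15, 22, 13, 12, 11, 10, 6, 3, 2 → 9
15 → 13, 12, 11, 10, 6, 3, 2 → 7
22 → 13, 12, 11, 10, 6, 3, 2 → 7
13 → 12, 11, 10, 6, 3, 2 → 6
12 → 11, 10, 6, 3, 2 → 5
11 → 10, 6, 3, 2 → 4
10 → 6, 3, 2 → 3
6 → 3, 2 → 2
3 → 2 → 1
2 → none → 0
Sum: 9 + 7 + 7 + 6 + 5 + 4 + 3 + 2 + 1 + 0 = 44

44 inversions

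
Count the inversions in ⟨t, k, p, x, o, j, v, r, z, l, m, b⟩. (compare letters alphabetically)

39

Sweep left to right; for each value list the smaller values that follow it:
t → k, p, o, j, r, l, m, b → 8
k → j, b → 2
p → o, j, l, m, b → 5
x → o, j, v, r, l, m, b → 7
o → j, l, m, b → 4
j → b → 1
v → r, l, m, b → 4
r → l, m, b → 3
z → l, m, b → 3
l → b → 1
m → b → 1
b → none → 0
Sum: 8 + 2 + 5 + 7 + 4 + 1 + 4 + 3 + 3 + 1 + 1 + 0 = 39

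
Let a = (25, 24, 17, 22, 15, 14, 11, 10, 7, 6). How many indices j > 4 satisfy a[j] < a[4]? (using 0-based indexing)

The element at index 4 is 15.
Elements after it: 14, 11, 10, 7, 6
Those smaller than 15: 14, 11, 10, 7, 6

5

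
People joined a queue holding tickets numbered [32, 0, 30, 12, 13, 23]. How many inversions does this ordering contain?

Inversion pairs (indices are 0-based):
(0,1): 32 > 0
(0,2): 32 > 30
(0,3): 32 > 12
(0,4): 32 > 13
(0,5): 32 > 23
(2,3): 30 > 12
(2,4): 30 > 13
(2,5): 30 > 23
That's 8 pairs.

8 inversions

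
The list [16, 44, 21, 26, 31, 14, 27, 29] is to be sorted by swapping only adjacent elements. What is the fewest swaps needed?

12

The minimum number of adjacent swaps to sort an array equals its inversion count, since every such swap removes exactly one inversion.
Count inversions — for each element, later elements that are smaller:
16: 14 → 1
44: 21, 26, 31, 14, 27, 29 → 6
21: 14 → 1
26: 14 → 1
31: 14, 27, 29 → 3
14: none → 0
27: none → 0
29: none → 0
Total inversions: 1 + 6 + 1 + 1 + 3 + 0 + 0 + 0 = 12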